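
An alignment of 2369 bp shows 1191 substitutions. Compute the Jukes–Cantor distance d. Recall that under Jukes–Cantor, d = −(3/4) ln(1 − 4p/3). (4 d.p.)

p = 1191/2369 ≈ 0.502744.
d = −(3/4) ln(1 − 4p/3) = −0.75 ln(1 − 0.670325) = −0.75 ln(0.329675)
  = −0.75 × (-1.109648) = 0.832236 substitutions/site.

0.8322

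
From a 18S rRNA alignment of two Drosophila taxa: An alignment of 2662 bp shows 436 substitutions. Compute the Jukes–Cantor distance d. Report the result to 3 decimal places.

p = 436/2662 ≈ 0.163787.
d = −(3/4) ln(1 − 4p/3) = −0.75 ln(1 − 0.218383) = −0.75 ln(0.781617)
  = −0.75 × (-0.246390) = 0.184793 substitutions/site.

0.185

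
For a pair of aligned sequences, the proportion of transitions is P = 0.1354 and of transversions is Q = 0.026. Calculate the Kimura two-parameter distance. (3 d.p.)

0.189

Under the Kimura two-parameter model, d = −½ ln(1 − 2P − Q) − ¼ ln(1 − 2Q).
1 − 2P − Q = 0.7032, giving −½ ln(0.7032) = 0.176057.
1 − 2Q = 0.948, giving −¼ ln(0.948) = 0.013350.
d = 0.176057 + 0.013350 = 0.189407.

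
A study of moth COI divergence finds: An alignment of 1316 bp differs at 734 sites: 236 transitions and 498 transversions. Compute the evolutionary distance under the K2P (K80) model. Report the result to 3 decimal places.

P = 236/1316 ≈ 0.179331 and Q = 498/1316 ≈ 0.378419.
Under the Kimura two-parameter model, d = −½ ln(1 − 2P − Q) − ¼ ln(1 − 2Q).
1 − 2P − Q = 0.262919, giving −½ ln(0.262919) = 0.667955.
1 − 2Q = 0.243162, giving −¼ ln(0.243162) = 0.353507.
d = 0.667955 + 0.353507 = 1.021462.

1.021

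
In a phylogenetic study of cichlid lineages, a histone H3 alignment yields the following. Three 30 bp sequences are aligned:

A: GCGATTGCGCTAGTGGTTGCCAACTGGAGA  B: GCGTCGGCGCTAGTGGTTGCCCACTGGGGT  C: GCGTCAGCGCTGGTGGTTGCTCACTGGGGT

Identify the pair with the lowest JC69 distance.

A–B: 6/30 differ, p = 0.200, d = 0.233.
A–C: 8/30 differ, p = 0.267, d = 0.330.
B–C: 3/30 differ, p = 0.100, d = 0.107.
The smallest distance is between B and C.

B and C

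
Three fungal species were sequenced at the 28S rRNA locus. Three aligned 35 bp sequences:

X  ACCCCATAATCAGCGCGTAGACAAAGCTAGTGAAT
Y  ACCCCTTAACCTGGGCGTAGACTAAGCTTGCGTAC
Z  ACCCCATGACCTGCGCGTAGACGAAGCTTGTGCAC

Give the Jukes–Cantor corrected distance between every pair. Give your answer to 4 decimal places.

d(X,Y) = 0.3149, d(X,Z) = 0.2326, d(Y,Z) = 0.1946

X–Y: 9/35 sites differ → p ≈ 0.257143, d = −0.75 ln(1 − 0.342857) = 0.314890 ≈ 0.3149.
X–Z: 7/35 sites differ → p = 0.2, d = −0.75 ln(1 − 0.266667) = 0.232617 ≈ 0.2326.
Y–Z: 6/35 sites differ → p ≈ 0.171429, d = −0.75 ln(1 − 0.228572) = 0.194634 ≈ 0.1946.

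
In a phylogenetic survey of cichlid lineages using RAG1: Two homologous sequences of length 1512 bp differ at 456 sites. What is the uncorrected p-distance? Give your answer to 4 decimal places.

p = 456/1512 = 0.301587… ≈ 0.3016 (to 4 d.p.).

0.3016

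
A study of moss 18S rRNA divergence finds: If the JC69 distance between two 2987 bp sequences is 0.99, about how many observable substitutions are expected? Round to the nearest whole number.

Invert JC69: p = (3/4)(1 − e^(−4d/3)) = 0.75 × (1 − e^(-1.32)) = 0.75 × (1 − 0.267135) = 0.549649.
Expected differing sites = pL ≈ 0.549649 × 2987 = 1641.801563 ≈ 1642.

1642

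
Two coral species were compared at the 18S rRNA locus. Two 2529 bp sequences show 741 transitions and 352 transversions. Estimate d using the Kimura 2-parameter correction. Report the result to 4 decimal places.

0.7274

P = 741/2529 ≈ 0.293001 and Q = 352/2529 ≈ 0.139185.
Under the Kimura two-parameter model, d = −½ ln(1 − 2P − Q) − ¼ ln(1 − 2Q).
1 − 2P − Q = 0.274813, giving −½ ln(0.274813) = 0.645832.
1 − 2Q = 0.72163, giving −¼ ln(0.72163) = 0.081561.
d = 0.645832 + 0.081561 = 0.727393.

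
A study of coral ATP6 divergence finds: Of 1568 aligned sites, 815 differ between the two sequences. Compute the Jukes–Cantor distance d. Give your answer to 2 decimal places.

0.89

p = 815/1568 ≈ 0.51977.
d = −(3/4) ln(1 − 4p/3) = −0.75 ln(1 − 0.693027) = −0.75 ln(0.306973)
  = −0.75 × (-1.180995) = 0.885746 substitutions/site.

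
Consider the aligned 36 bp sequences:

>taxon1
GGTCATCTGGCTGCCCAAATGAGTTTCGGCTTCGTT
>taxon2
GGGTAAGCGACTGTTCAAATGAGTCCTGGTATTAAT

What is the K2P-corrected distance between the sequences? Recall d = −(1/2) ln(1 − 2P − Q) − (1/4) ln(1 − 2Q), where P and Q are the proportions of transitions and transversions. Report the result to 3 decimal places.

0.775

Of 36 sites, 11 differences are transitions and 5 are transversions, so P = 11/36 ≈ 0.305556 and Q = 5/36 ≈ 0.138889.
Under the Kimura two-parameter model, d = −½ ln(1 − 2P − Q) − ¼ ln(1 − 2Q).
1 − 2P − Q = 0.249999, giving −½ ln(0.249999) = 0.693149.
1 − 2Q = 0.722222, giving −¼ ln(0.722222) = 0.081356.
d = 0.693149 + 0.081356 = 0.774505.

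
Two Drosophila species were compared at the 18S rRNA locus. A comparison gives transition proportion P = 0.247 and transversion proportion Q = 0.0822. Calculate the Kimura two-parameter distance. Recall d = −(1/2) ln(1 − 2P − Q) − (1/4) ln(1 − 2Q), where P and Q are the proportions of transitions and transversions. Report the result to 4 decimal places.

0.4741

Under the Kimura two-parameter model, d = −½ ln(1 − 2P − Q) − ¼ ln(1 − 2Q).
1 − 2P − Q = 0.4238, giving −½ ln(0.4238) = 0.429247.
1 − 2Q = 0.8356, giving −¼ ln(0.8356) = 0.044901.
d = 0.429247 + 0.044901 = 0.474148.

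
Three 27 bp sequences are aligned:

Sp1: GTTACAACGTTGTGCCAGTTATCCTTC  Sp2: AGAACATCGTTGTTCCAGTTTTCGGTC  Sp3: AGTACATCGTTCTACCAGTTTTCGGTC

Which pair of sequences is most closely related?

Sp2 and Sp3

Sp1–Sp2: 8/27 differ, p = 0.296, d = 0.377.
Sp1–Sp3: 8/27 differ, p = 0.296, d = 0.377.
Sp2–Sp3: 3/27 differ, p = 0.111, d = 0.120.
The smallest distance is between Sp2 and Sp3.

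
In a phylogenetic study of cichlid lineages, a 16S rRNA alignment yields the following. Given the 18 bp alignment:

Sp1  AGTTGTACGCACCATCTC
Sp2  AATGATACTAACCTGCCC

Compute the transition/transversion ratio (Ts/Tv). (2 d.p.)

Transitions are A↔G and C↔T; transversions are all other mismatches.
Transitions: 3. Transversions: 5.
R = 3/5 = 0.60.

0.60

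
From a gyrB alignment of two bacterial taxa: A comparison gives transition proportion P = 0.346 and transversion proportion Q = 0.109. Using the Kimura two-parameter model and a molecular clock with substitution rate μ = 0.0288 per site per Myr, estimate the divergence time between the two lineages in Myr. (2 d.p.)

Under the Kimura two-parameter model, d = −½ ln(1 − 2P − Q) − ¼ ln(1 − 2Q).
1 − 2P − Q = 0.199, giving −½ ln(0.199) = 0.807225.
1 − 2Q = 0.782, giving −¼ ln(0.782) = 0.061475.
d = 0.807225 + 0.061475 = 0.868700.
Under a molecular clock d = 2μt, so t = d/(2μ) = 0.868700 / (2 × 0.0288) = 15.08 Myr.

15.08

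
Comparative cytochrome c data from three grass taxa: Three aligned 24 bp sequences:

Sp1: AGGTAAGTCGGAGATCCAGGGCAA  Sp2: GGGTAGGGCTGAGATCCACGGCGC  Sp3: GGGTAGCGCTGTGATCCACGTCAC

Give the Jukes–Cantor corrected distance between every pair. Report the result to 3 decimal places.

d(Sp1,Sp2) = 0.369, d(Sp1,Sp3) = 0.520, d(Sp2,Sp3) = 0.188

Sp1–Sp2: 7/24 sites differ → p ≈ 0.291667, d = −0.75 ln(1 − 0.388889) = 0.369358 ≈ 0.369.
Sp1–Sp3: 9/24 sites differ → p = 0.375, d = −0.75 ln(1 − 0.5) = 0.519860 ≈ 0.520.
Sp2–Sp3: 4/24 sites differ → p ≈ 0.166667, d = −0.75 ln(1 − 0.222223) = 0.188487 ≈ 0.188.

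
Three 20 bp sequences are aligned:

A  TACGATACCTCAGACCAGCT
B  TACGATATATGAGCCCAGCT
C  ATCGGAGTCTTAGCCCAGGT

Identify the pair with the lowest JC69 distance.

A and B

A–B: 4/20 differ, p = 0.200, d = 0.233.
A–C: 9/20 differ, p = 0.450, d = 0.687.
B–C: 8/20 differ, p = 0.400, d = 0.572.
The smallest distance is between A and B.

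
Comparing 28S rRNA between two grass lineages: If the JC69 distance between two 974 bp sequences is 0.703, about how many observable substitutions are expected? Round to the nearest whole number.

444

Invert JC69: p = (3/4)(1 − e^(−4d/3)) = 0.75 × (1 − e^(-0.937333)) = 0.75 × (1 − 0.391671) = 0.456247.
Expected differing sites = pL ≈ 0.456247 × 974 = 444.384578 ≈ 444.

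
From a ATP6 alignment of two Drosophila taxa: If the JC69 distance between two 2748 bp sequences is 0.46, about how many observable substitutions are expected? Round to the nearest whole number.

Invert JC69: p = (3/4)(1 − e^(−4d/3)) = 0.75 × (1 − e^(-0.613333)) = 0.75 × (1 − 0.541543) = 0.343843.
Expected differing sites = pL ≈ 0.343843 × 2748 = 944.880564 ≈ 945.

945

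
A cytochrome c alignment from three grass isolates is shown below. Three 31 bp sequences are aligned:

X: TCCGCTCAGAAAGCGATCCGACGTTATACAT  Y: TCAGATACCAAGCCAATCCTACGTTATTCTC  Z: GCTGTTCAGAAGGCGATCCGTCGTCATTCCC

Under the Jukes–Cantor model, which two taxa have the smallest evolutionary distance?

X and Z

X–Y: 12/31 differ, p = 0.387, d = 0.544.
X–Z: 9/31 differ, p = 0.290, d = 0.367.
Y–Z: 12/31 differ, p = 0.387, d = 0.544.
The smallest distance is between X and Z.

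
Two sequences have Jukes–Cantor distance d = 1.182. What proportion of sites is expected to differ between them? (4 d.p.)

p = (3/4)(1 − e^(−4d/3)) = 0.75 × (1 − e^(-1.576)) = 0.75 × (1 − 0.206801) = 0.594899.

0.5949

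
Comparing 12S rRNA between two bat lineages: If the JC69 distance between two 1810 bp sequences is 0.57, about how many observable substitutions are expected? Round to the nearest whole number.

Invert JC69: p = (3/4)(1 − e^(−4d/3)) = 0.75 × (1 − e^(-0.76)) = 0.75 × (1 − 0.467666) = 0.399251.
Expected differing sites = pL ≈ 0.399251 × 1810 = 722.64431 ≈ 723.

723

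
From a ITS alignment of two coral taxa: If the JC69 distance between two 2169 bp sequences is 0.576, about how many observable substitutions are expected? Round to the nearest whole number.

872

Invert JC69: p = (3/4)(1 − e^(−4d/3)) = 0.75 × (1 − e^(-0.768)) = 0.75 × (1 − 0.463940) = 0.402045.
Expected differing sites = pL ≈ 0.402045 × 2169 = 872.035605 ≈ 872.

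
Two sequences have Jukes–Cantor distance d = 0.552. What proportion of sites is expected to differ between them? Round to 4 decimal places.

0.3907

p = (3/4)(1 − e^(−4d/3)) = 0.75 × (1 − e^(-0.736)) = 0.75 × (1 − 0.479026) = 0.390731.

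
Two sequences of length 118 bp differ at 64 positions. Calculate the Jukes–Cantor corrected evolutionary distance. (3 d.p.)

p = 64/118 ≈ 0.542373.
d = −(3/4) ln(1 − 4p/3) = −0.75 ln(1 − 0.723164) = −0.75 ln(0.276836)
  = −0.75 × (-1.284330) = 0.963248 substitutions/site.

0.963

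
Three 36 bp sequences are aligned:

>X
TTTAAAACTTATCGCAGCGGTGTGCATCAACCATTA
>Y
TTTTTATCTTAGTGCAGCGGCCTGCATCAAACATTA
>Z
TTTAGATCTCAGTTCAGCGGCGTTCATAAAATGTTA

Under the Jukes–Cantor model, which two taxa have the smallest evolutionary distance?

X and Y

X–Y: 8/36 differ, p = 0.222, d = 0.264.
X–Z: 12/36 differ, p = 0.333, d = 0.441.
Y–Z: 9/36 differ, p = 0.250, d = 0.304.
The smallest distance is between X and Y.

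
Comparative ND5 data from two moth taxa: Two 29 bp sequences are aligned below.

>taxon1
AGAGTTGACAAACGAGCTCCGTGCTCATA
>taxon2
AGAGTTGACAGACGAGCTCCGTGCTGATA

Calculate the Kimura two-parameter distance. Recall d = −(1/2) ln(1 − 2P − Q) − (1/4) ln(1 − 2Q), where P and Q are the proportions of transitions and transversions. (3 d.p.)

Of 29 sites, 1 differences are transitions and 1 are transversions, so P = 1/29 ≈ 0.034483 and Q = 1/29 ≈ 0.034483.
Under the Kimura two-parameter model, d = −½ ln(1 − 2P − Q) − ¼ ln(1 − 2Q).
1 − 2P − Q = 0.896551, giving −½ ln(0.896551) = 0.054600.
1 − 2Q = 0.931034, giving −¼ ln(0.931034) = 0.017865.
d = 0.054600 + 0.017865 = 0.072465.

0.072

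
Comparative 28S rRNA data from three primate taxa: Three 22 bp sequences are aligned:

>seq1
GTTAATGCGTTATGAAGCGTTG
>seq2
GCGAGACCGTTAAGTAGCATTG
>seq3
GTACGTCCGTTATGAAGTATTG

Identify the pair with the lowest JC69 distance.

seq1–seq2: 8/22 differ, p = 0.364, d = 0.497.
seq1–seq3: 6/22 differ, p = 0.273, d = 0.339.
seq2–seq3: 7/22 differ, p = 0.318, d = 0.414.
The smallest distance is between seq1 and seq3.

seq1 and seq3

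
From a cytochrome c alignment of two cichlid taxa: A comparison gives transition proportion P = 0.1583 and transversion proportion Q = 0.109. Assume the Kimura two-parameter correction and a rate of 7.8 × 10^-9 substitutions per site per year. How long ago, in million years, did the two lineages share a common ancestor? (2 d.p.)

21.71

Under the Kimura two-parameter model, d = −½ ln(1 − 2P − Q) − ¼ ln(1 − 2Q).
1 − 2P − Q = 0.5744, giving −½ ln(0.5744) = 0.277215.
1 − 2Q = 0.782, giving −¼ ln(0.782) = 0.061475.
d = 0.277215 + 0.061475 = 0.338690.
Under a molecular clock d = 2μt, so t = d/(2μ) = 0.338690 / (2 × 7.8 × 10^-9) = 21.71 million years.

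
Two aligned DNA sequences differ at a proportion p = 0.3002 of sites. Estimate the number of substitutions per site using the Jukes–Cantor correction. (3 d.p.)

0.383

d = −(3/4) ln(1 − 4p/3) = −0.75 ln(1 − 0.400267) = −0.75 ln(0.599733)
  = −0.75 × (-0.511271) = 0.383453 substitutions/site.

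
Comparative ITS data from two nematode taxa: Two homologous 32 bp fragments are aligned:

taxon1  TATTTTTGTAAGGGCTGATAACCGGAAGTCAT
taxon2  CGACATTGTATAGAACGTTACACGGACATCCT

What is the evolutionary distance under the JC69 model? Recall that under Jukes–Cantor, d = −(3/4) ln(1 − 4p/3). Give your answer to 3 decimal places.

The sequences differ at 16 of 32 sites, so p = 16/32 = 0.5.
d = −(3/4) ln(1 − 4p/3) = −0.75 ln(1 − 0.666667) = −0.75 ln(0.333333)
  = −0.75 × (-1.098613) = 0.823960 substitutions/site.

0.824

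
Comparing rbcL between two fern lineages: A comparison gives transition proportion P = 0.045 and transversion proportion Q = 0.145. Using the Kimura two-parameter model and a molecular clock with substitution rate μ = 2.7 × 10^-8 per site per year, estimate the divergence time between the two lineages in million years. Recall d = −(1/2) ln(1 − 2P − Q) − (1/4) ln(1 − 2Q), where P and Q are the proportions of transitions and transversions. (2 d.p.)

Under the Kimura two-parameter model, d = −½ ln(1 − 2P − Q) − ¼ ln(1 − 2Q).
1 − 2P − Q = 0.765, giving −½ ln(0.765) = 0.133940.
1 − 2Q = 0.71, giving −¼ ln(0.71) = 0.085623.
d = 0.133940 + 0.085623 = 0.219563.
Under a molecular clock d = 2μt, so t = d/(2μ) = 0.219563 / (2 × 2.7 × 10^-8) = 4.07 million years.

4.07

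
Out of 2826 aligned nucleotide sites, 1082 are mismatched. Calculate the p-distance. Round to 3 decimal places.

p = 1082/2826 = 0.382873… ≈ 0.383 (to 3 d.p.).

0.383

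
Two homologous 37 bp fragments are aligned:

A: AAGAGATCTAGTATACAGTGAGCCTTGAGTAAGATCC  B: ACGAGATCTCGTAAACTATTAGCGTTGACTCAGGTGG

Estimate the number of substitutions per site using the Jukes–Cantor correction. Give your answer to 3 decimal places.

0.425

The sequences differ at 12 of 37 sites, so p = 12/37 ≈ 0.324324.
d = −(3/4) ln(1 − 4p/3) = −0.75 ln(1 − 0.432432) = −0.75 ln(0.567568)
  = −0.75 × (-0.566395) = 0.424796 substitutions/site.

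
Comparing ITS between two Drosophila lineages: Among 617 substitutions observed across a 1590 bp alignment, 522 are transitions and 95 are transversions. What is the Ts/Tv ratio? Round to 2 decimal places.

R = 522/95 = 5.494736… ≈ 5.49 (to 2 d.p.).

5.49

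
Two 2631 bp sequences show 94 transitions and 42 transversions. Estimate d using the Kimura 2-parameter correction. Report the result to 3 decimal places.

0.054

P = 94/2631 ≈ 0.035728 and Q = 42/2631 ≈ 0.015964.
Under the Kimura two-parameter model, d = −½ ln(1 − 2P − Q) − ¼ ln(1 − 2Q).
1 − 2P − Q = 0.91258, giving −½ ln(0.91258) = 0.045740.
1 − 2Q = 0.968072, giving −¼ ln(0.968072) = 0.008112.
d = 0.045740 + 0.008112 = 0.053852.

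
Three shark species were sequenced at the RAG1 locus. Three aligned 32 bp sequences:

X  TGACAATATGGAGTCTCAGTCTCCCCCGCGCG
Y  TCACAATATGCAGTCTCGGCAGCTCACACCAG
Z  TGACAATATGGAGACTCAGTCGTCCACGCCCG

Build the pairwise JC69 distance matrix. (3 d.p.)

d(X,Y) = 0.460, d(X,Z) = 0.175, d(Y,Z) = 0.404

X–Y: 11/32 sites differ → p = 0.34375, d = −0.75 ln(1 − 0.458333) = 0.459828 ≈ 0.460.
X–Z: 5/32 sites differ → p = 0.15625, d = −0.75 ln(1 − 0.208333) = 0.175211 ≈ 0.175.
Y–Z: 10/32 sites differ → p = 0.3125, d = −0.75 ln(1 − 0.416667) = 0.404248 ≈ 0.404.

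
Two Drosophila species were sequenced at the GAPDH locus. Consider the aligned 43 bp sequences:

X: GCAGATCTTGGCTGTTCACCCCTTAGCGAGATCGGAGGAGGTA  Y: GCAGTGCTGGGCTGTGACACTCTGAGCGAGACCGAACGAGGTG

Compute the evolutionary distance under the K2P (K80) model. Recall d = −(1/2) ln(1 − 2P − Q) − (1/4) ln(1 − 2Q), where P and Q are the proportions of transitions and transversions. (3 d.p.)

Of 43 sites, 4 differences are transitions and 9 are transversions, so P = 4/43 ≈ 0.093023 and Q = 9/43 ≈ 0.209302.
Under the Kimura two-parameter model, d = −½ ln(1 − 2P − Q) − ¼ ln(1 − 2Q).
1 − 2P − Q = 0.604652, giving −½ ln(0.604652) = 0.251551.
1 − 2Q = 0.581396, giving −¼ ln(0.581396) = 0.135581.
d = 0.251551 + 0.135581 = 0.387132.

0.387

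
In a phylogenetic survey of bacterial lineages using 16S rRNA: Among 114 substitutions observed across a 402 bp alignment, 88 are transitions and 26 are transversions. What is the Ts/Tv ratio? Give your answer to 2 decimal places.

R = 88/26 = 3.384615… ≈ 3.38 (to 2 d.p.).

3.38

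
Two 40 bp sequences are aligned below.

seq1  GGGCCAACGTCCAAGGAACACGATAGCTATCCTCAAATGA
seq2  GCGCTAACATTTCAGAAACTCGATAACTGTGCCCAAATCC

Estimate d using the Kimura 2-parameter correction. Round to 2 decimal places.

0.49

Of 40 sites, 8 differences are transitions and 6 are transversions, so P = 8/40 = 0.2 and Q = 6/40 = 0.15.
Under the Kimura two-parameter model, d = −½ ln(1 − 2P − Q) − ¼ ln(1 − 2Q).
1 − 2P − Q = 0.45, giving −½ ln(0.45) = 0.399254.
1 − 2Q = 0.7, giving −¼ ln(0.7) = 0.089169.
d = 0.399254 + 0.089169 = 0.488423.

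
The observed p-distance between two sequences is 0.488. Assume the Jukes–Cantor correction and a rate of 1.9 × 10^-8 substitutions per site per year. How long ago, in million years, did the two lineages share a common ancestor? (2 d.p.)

d = −(3/4) ln(1 − 4p/3) = −0.75 ln(1 − 0.650667) = −0.75 ln(0.349333)
  = −0.75 × (-1.051730) = 0.788798 substitutions/site.
Under a molecular clock d = 2μt, so t = d/(2μ) = 0.788798 / (2 × 1.9 × 10^-8) = 20.76 million years.

20.76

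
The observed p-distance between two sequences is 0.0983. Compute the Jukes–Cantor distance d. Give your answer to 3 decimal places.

d = −(3/4) ln(1 − 4p/3) = −0.75 ln(1 − 0.131067) = −0.75 ln(0.868933)
  = −0.75 × (-0.140489) = 0.105367 substitutions/site.

0.105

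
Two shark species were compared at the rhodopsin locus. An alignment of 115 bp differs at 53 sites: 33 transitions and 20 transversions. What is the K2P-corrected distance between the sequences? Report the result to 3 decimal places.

0.796

P = 33/115 ≈ 0.286957 and Q = 20/115 ≈ 0.173913.
Under the Kimura two-parameter model, d = −½ ln(1 − 2P − Q) − ¼ ln(1 − 2Q).
1 − 2P − Q = 0.252173, giving −½ ln(0.252173) = 0.688820.
1 − 2Q = 0.652174, giving −¼ ln(0.652174) = 0.106861.
d = 0.688820 + 0.106861 = 0.795681.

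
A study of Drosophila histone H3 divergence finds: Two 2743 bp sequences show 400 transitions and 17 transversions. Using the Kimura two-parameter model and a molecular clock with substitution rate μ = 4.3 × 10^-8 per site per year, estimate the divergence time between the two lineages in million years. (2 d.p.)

P = 400/2743 ≈ 0.145826 and Q = 17/2743 ≈ 0.006198.
Under the Kimura two-parameter model, d = −½ ln(1 − 2P − Q) − ¼ ln(1 − 2Q).
1 − 2P − Q = 0.70215, giving −½ ln(0.70215) = 0.176804.
1 − 2Q = 0.987604, giving −¼ ln(0.987604) = 0.003118.
d = 0.176804 + 0.003118 = 0.179922.
Under a molecular clock d = 2μt, so t = d/(2μ) = 0.179922 / (2 × 4.3 × 10^-8) = 2.09 million years.

2.09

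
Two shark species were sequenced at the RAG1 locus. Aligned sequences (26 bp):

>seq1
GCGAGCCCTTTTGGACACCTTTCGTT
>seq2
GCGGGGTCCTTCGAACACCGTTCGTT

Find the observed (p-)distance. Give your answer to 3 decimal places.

0.269

The sequences differ at 7 of 26 positions (sites 4, 6, 7, 9, 12, 14, 20).
p = 7/26 = 0.269230… ≈ 0.269 (to 3 d.p.).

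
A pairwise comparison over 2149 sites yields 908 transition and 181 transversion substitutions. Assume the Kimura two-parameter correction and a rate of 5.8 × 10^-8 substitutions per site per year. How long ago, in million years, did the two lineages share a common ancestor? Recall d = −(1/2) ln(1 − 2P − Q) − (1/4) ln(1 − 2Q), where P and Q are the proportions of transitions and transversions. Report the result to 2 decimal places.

11.82

P = 908/2149 ≈ 0.422522 and Q = 181/2149 ≈ 0.084225.
Under the Kimura two-parameter model, d = −½ ln(1 − 2P − Q) − ¼ ln(1 − 2Q).
1 − 2P − Q = 0.070731, giving −½ ln(0.070731) = 1.324436.
1 − 2Q = 0.83155, giving −¼ ln(0.83155) = 0.046116.
d = 1.324436 + 0.046116 = 1.370552.
Under a molecular clock d = 2μt, so t = d/(2μ) = 1.370552 / (2 × 5.8 × 10^-8) = 11.82 million years.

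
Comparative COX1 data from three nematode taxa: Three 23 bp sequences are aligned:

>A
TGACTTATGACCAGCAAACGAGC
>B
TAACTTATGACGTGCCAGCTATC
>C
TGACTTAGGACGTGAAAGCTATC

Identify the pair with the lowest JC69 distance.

B and C

A–B: 7/23 differ, p = 0.304, d = 0.390.
A–C: 7/23 differ, p = 0.304, d = 0.390.
B–C: 4/23 differ, p = 0.174, d = 0.198.
The smallest distance is between B and C.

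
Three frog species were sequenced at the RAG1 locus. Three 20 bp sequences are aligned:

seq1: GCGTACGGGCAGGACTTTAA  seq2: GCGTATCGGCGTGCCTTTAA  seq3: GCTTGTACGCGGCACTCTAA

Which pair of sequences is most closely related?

seq1–seq2: 5/20 differ, p = 0.250, d = 0.304.
seq1–seq3: 8/20 differ, p = 0.400, d = 0.572.
seq2–seq3: 8/20 differ, p = 0.400, d = 0.572.
The smallest distance is between seq1 and seq2.

seq1 and seq2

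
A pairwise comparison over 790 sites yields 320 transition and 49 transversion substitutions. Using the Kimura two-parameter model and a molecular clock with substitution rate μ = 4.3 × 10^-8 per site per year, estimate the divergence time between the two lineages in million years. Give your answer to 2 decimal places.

12.34

P = 320/790 ≈ 0.405063 and Q = 49/790 ≈ 0.062025.
Under the Kimura two-parameter model, d = −½ ln(1 − 2P − Q) − ¼ ln(1 − 2Q).
1 − 2P − Q = 0.127849, giving −½ ln(0.127849) = 1.028453.
1 − 2Q = 0.87595, giving −¼ ln(0.87595) = 0.033112.
d = 1.028453 + 0.033112 = 1.061565.
Under a molecular clock d = 2μt, so t = d/(2μ) = 1.061565 / (2 × 4.3 × 10^-8) = 12.34 million years.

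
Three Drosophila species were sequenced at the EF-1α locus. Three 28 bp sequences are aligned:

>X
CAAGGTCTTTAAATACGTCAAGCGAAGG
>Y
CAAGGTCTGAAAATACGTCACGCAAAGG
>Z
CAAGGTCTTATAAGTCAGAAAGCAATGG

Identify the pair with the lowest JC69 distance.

X–Y: 4/28 differ, p = 0.143, d = 0.158.
X–Z: 9/28 differ, p = 0.321, d = 0.420.
Y–Z: 9/28 differ, p = 0.321, d = 0.420.
The smallest distance is between X and Y.

X and Y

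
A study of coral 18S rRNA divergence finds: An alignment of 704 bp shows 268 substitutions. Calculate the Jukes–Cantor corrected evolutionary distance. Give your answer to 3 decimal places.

p = 268/704 ≈ 0.380682.
d = −(3/4) ln(1 − 4p/3) = −0.75 ln(1 − 0.507576) = −0.75 ln(0.492424)
  = −0.75 × (-0.708415) = 0.531311 substitutions/site.

0.531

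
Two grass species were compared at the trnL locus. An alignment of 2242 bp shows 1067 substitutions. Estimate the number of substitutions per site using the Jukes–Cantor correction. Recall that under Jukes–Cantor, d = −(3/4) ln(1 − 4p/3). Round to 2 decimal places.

0.75

p = 1067/2242 ≈ 0.475914.
d = −(3/4) ln(1 − 4p/3) = −0.75 ln(1 − 0.634552) = −0.75 ln(0.365448)
  = −0.75 × (-1.006631) = 0.754973 substitutions/site.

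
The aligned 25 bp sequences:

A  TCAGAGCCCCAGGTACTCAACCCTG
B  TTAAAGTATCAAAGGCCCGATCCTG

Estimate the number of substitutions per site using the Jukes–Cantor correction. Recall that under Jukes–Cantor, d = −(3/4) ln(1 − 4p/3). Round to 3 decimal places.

0.766

The sequences differ at 12 of 25 sites, so p = 12/25 = 0.48.
d = −(3/4) ln(1 − 4p/3) = −0.75 ln(1 − 0.64) = −0.75 ln(0.36)
  = −0.75 × (-1.021651) = 0.766238 substitutions/site.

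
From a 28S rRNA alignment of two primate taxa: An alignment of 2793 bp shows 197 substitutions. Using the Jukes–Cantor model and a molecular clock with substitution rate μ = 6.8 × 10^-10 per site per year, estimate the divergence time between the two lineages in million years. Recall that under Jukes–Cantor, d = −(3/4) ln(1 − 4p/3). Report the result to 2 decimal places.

54.47

p = 197/2793 ≈ 0.070533.
d = −(3/4) ln(1 − 4p/3) = −0.75 ln(1 − 0.094044) = −0.75 ln(0.905956)
  = −0.75 × (-0.098765) = 0.074074 substitutions/site.
Under a molecular clock d = 2μt, so t = d/(2μ) = 0.074074 / (2 × 6.8 × 10^-10) = 54.47 million years.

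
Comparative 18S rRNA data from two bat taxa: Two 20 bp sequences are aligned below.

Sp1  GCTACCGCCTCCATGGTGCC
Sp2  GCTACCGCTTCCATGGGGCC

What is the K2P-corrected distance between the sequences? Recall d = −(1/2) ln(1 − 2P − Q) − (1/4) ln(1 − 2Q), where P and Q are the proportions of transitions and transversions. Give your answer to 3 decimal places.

Of 20 sites, 1 differences are transitions and 1 are transversions, so P = 1/20 = 0.05 and Q = 1/20 = 0.05.
Under the Kimura two-parameter model, d = −½ ln(1 − 2P − Q) − ¼ ln(1 − 2Q).
1 − 2P − Q = 0.85, giving −½ ln(0.85) = 0.081259.
1 − 2Q = 0.9, giving −¼ ln(0.9) = 0.026340.
d = 0.081259 + 0.026340 = 0.107599.

0.108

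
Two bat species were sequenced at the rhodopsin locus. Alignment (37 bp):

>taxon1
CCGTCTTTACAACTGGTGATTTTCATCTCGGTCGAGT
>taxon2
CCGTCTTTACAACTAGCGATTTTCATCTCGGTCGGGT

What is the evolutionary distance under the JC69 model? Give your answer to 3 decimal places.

The sequences differ at 3 of 37 sites (15, 17, 35), so p = 3/37 ≈ 0.081081.
d = −(3/4) ln(1 − 4p/3) = −0.75 ln(1 − 0.108108) = −0.75 ln(0.891892)
  = −0.75 × (-0.114410) = 0.085808 substitutions/site.

0.086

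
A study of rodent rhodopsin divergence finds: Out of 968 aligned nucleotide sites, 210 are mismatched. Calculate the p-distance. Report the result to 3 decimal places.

0.217

p = 210/968 = 0.216942… ≈ 0.217 (to 3 d.p.).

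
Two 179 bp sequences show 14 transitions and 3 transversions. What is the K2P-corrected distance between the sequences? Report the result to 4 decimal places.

0.1036

P = 14/179 ≈ 0.078212 and Q = 3/179 ≈ 0.01676.
Under the Kimura two-parameter model, d = −½ ln(1 − 2P − Q) − ¼ ln(1 − 2Q).
1 − 2P − Q = 0.826816, giving −½ ln(0.826816) = 0.095087.
1 − 2Q = 0.96648, giving −¼ ln(0.96648) = 0.008524.
d = 0.095087 + 0.008524 = 0.103611.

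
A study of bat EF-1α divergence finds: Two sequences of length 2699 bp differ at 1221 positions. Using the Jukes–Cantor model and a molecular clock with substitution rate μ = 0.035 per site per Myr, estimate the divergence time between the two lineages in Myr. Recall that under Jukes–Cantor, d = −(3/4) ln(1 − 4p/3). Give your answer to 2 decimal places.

p = 1221/2699 ≈ 0.45239.
d = −(3/4) ln(1 − 4p/3) = −0.75 ln(1 − 0.603187) = −0.75 ln(0.396813)
  = −0.75 × (-0.924290) = 0.693218 substitutions/site.
Under a molecular clock d = 2μt, so t = d/(2μ) = 0.693218 / (2 × 0.035) = 9.90 Myr.

9.90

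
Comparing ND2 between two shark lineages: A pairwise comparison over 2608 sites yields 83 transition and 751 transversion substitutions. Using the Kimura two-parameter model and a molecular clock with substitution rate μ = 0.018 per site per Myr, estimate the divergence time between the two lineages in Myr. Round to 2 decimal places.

11.97

P = 83/2608 ≈ 0.031825 and Q = 751/2608 ≈ 0.28796.
Under the Kimura two-parameter model, d = −½ ln(1 − 2P − Q) − ¼ ln(1 − 2Q).
1 − 2P − Q = 0.64839, giving −½ ln(0.64839) = 0.216631.
1 − 2Q = 0.42408, giving −¼ ln(0.42408) = 0.214458.
d = 0.216631 + 0.214458 = 0.431089.
Under a molecular clock d = 2μt, so t = d/(2μ) = 0.431089 / (2 × 0.018) = 11.97 Myr.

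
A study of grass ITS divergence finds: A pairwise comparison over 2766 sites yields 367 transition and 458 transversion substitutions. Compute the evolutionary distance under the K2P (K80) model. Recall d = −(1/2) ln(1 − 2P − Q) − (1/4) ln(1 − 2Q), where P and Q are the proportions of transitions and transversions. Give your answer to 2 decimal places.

0.38

P = 367/2766 ≈ 0.132683 and Q = 458/2766 ≈ 0.165582.
Under the Kimura two-parameter model, d = −½ ln(1 − 2P − Q) − ¼ ln(1 − 2Q).
1 − 2P − Q = 0.569052, giving −½ ln(0.569052) = 0.281892.
1 − 2Q = 0.668836, giving −¼ ln(0.668836) = 0.100554.
d = 0.281892 + 0.100554 = 0.382446.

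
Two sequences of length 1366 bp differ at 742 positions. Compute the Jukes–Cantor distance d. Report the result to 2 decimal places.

p = 742/1366 ≈ 0.543192.
d = −(3/4) ln(1 − 4p/3) = −0.75 ln(1 − 0.724256) = −0.75 ln(0.275744)
  = −0.75 × (-1.288282) = 0.966212 substitutions/site.

0.97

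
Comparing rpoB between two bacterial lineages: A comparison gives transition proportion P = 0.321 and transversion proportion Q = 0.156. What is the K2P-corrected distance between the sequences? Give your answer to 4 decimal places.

0.8932

Under the Kimura two-parameter model, d = −½ ln(1 − 2P − Q) − ¼ ln(1 − 2Q).
1 − 2P − Q = 0.202, giving −½ ln(0.202) = 0.799744.
1 − 2Q = 0.688, giving −¼ ln(0.688) = 0.093492.
d = 0.799744 + 0.093492 = 0.893236.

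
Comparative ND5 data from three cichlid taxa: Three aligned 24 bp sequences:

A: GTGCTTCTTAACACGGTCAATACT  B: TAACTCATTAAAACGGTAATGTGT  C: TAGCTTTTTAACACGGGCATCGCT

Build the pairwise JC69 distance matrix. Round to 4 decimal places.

d(A,B) = 0.7083, d(A,C) = 0.3694, d(B,C) = 0.5199

A–B: 11/24 sites differ → p ≈ 0.458333, d = −0.75 ln(1 − 0.611111) = 0.708346 ≈ 0.7083.
A–C: 7/24 sites differ → p ≈ 0.291667, d = −0.75 ln(1 − 0.388889) = 0.369358 ≈ 0.3694.
B–C: 9/24 sites differ → p = 0.375, d = −0.75 ln(1 − 0.5) = 0.519860 ≈ 0.5199.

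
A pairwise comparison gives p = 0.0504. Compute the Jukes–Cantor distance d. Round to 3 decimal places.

0.052

d = −(3/4) ln(1 − 4p/3) = −0.75 ln(1 − 0.0672) = −0.75 ln(0.9328)
  = −0.75 × (-0.069564) = 0.052173 substitutions/site.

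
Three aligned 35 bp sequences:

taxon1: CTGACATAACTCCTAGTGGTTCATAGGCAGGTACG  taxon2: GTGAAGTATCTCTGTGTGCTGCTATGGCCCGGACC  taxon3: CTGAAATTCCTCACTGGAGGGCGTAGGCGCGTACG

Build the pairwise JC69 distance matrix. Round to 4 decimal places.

d(taxon1,taxon2) = 0.7053, d(taxon1,taxon3) = 0.5128, d(taxon2,taxon3) = 0.7053

taxon1–taxon2: 16/35 sites differ → p ≈ 0.457143, d = −0.75 ln(1 − 0.609524) = 0.705292 ≈ 0.7053.
taxon1–taxon3: 13/35 sites differ → p ≈ 0.371429, d = −0.75 ln(1 − 0.495239) = 0.512753 ≈ 0.5128.
taxon2–taxon3: 16/35 sites differ → p ≈ 0.457143, d = −0.75 ln(1 − 0.609524) = 0.705292 ≈ 0.7053.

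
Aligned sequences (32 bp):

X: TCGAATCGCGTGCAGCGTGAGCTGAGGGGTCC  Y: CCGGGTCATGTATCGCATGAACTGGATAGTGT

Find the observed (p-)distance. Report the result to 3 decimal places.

0.500

The sequences differ at 16 of 32 positions.
p = 16/32 = 0.500.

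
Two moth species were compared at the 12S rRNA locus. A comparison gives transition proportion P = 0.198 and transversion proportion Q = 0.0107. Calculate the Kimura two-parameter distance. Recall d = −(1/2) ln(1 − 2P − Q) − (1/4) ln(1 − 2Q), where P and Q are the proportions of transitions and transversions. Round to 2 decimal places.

0.27

Under the Kimura two-parameter model, d = −½ ln(1 − 2P − Q) − ¼ ln(1 − 2Q).
1 − 2P − Q = 0.5933, giving −½ ln(0.5933) = 0.261028.
1 − 2Q = 0.9786, giving −¼ ln(0.9786) = 0.005408.
d = 0.261028 + 0.005408 = 0.266436.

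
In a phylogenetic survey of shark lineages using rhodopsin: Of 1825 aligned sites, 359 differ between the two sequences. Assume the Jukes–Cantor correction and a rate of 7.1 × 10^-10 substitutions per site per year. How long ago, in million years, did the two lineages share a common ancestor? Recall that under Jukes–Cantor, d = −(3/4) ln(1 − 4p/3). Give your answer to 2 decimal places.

p = 359/1825 ≈ 0.196712.
d = −(3/4) ln(1 − 4p/3) = −0.75 ln(1 − 0.262283) = −0.75 ln(0.737717)
  = −0.75 × (-0.304195) = 0.228146 substitutions/site.
Under a molecular clock d = 2μt, so t = d/(2μ) = 0.228146 / (2 × 7.1 × 10^-10) = 160.67 million years.

160.67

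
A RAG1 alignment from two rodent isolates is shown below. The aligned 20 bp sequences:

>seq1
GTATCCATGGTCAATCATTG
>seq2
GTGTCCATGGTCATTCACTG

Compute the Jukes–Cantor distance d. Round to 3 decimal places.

0.167

The sequences differ at 3 of 20 sites (3, 14, 18), so p = 3/20 = 0.15.
d = −(3/4) ln(1 − 4p/3) = −0.75 ln(1 − 0.2) = −0.75 ln(0.8)
  = −0.75 × (-0.223144) = 0.167358 substitutions/site.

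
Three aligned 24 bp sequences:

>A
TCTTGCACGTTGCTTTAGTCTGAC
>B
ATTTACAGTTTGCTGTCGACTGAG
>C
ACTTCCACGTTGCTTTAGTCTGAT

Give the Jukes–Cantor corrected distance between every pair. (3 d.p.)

A–B: 9/24 sites differ → p = 0.375, d = −0.75 ln(1 − 0.5) = 0.519860 ≈ 0.520.
A–C: 3/24 sites differ → p = 0.125, d = −0.75 ln(1 − 0.166667) = 0.136741 ≈ 0.137.
B–C: 8/24 sites differ → p ≈ 0.333333, d = −0.75 ln(1 − 0.444444) = 0.440839 ≈ 0.441.

d(A,B) = 0.520, d(A,C) = 0.137, d(B,C) = 0.441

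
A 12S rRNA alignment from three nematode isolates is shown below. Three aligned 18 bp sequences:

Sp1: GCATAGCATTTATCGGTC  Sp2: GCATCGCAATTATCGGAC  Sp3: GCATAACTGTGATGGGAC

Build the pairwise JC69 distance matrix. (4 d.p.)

Sp1–Sp2: 3/18 sites differ → p ≈ 0.166667, d = −0.75 ln(1 − 0.222223) = 0.188487 ≈ 0.1885.
Sp1–Sp3: 6/18 sites differ → p ≈ 0.333333, d = −0.75 ln(1 − 0.444444) = 0.440839 ≈ 0.4408.
Sp2–Sp3: 6/18 sites differ → p ≈ 0.333333, d = −0.75 ln(1 − 0.444444) = 0.440839 ≈ 0.4408.

d(Sp1,Sp2) = 0.1885, d(Sp1,Sp3) = 0.4408, d(Sp2,Sp3) = 0.4408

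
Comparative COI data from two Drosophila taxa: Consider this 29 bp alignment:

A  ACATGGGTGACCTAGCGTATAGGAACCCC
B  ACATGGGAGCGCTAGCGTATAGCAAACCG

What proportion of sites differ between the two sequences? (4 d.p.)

The sequences differ at 6 of 29 positions (sites 8, 10, 11, 23, 26, 29).
p = 6/29 = 0.206896… ≈ 0.2069 (to 4 d.p.).

0.2069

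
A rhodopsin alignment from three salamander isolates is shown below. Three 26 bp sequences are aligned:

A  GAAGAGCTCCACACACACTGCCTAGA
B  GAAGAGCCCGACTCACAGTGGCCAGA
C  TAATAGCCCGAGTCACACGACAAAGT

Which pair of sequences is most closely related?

A–B: 6/26 differ, p = 0.231, d = 0.276.
A–C: 11/26 differ, p = 0.423, d = 0.623.
B–C: 10/26 differ, p = 0.385, d = 0.539.
The smallest distance is between A and B.

A and B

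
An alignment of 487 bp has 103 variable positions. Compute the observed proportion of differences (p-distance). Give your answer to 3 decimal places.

0.211

p = 103/487 = 0.211498… ≈ 0.211 (to 3 d.p.).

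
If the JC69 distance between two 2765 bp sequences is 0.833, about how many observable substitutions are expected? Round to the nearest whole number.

1391

Invert JC69: p = (3/4)(1 − e^(−4d/3)) = 0.75 × (1 − e^(-1.110667)) = 0.75 × (1 − 0.329339) = 0.502996.
Expected differing sites = pL ≈ 0.502996 × 2765 = 1390.78394 ≈ 1391.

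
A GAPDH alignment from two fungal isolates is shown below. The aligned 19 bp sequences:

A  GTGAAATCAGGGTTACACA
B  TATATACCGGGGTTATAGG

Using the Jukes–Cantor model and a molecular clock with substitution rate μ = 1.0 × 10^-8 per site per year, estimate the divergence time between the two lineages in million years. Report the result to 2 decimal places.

The sequences differ at 9 of 19 sites (1, 2, 3, 5, 7, 9, 16, 18, 19), so p = 9/19 ≈ 0.473684.
d = −(3/4) ln(1 − 4p/3) = −0.75 ln(1 − 0.631579) = −0.75 ln(0.368421)
  = −0.75 × (-0.998529) = 0.748897 substitutions/site.
Under a molecular clock d = 2μt, so t = d/(2μ) = 0.748897 / (2 × 1.0 × 10^-8) = 37.44 million years.

37.44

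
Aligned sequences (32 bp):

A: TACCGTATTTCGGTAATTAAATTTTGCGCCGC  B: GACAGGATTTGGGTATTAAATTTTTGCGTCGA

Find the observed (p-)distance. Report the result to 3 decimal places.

The sequences differ at 9 of 32 positions (sites 1, 4, 6, 11, 16, 18, 21, 29, 32).
p = 9/32 = 0.28125 ≈ 0.281 (to 3 d.p.).

0.281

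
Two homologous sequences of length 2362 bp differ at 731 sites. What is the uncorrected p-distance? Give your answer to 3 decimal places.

0.309

p = 731/2362 = 0.309483… ≈ 0.309 (to 3 d.p.).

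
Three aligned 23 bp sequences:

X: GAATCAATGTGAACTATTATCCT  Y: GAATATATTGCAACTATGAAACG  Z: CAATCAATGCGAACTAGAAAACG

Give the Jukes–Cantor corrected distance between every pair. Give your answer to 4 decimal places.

d(X,Y) = 0.5532, d(X,Z) = 0.3904, d(Y,Z) = 0.4674

X–Y: 9/23 sites differ → p ≈ 0.391304, d = −0.75 ln(1 − 0.521739) = 0.553199 ≈ 0.5532.
X–Z: 7/23 sites differ → p ≈ 0.304348, d = −0.75 ln(1 − 0.405797) = 0.390401 ≈ 0.3904.
Y–Z: 8/23 sites differ → p ≈ 0.347826, d = −0.75 ln(1 − 0.463768) = 0.467391 ≈ 0.4674.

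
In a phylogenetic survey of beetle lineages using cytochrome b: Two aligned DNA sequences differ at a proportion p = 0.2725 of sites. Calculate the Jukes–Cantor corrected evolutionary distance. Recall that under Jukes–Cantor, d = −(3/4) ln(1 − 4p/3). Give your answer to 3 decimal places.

0.339

d = −(3/4) ln(1 − 4p/3) = −0.75 ln(1 − 0.363333) = −0.75 ln(0.636667)
  = −0.75 × (-0.451509) = 0.338632 substitutions/site.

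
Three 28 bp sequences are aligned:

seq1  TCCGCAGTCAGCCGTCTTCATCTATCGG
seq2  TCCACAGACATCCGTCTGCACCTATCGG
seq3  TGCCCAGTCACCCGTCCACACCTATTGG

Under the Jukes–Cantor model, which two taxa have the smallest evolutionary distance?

seq1 and seq2

seq1–seq2: 5/28 differ, p = 0.179, d = 0.204.
seq1–seq3: 7/28 differ, p = 0.250, d = 0.304.
seq2–seq3: 7/28 differ, p = 0.250, d = 0.304.
The smallest distance is between seq1 and seq2.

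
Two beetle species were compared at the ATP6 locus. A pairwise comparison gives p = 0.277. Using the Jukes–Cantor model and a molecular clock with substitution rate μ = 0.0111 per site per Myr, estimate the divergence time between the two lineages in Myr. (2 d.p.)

d = −(3/4) ln(1 − 4p/3) = −0.75 ln(1 − 0.369333) = −0.75 ln(0.630667)
  = −0.75 × (-0.460977) = 0.345733 substitutions/site.
Under a molecular clock d = 2μt, so t = d/(2μ) = 0.345733 / (2 × 0.0111) = 15.57 Myr.

15.57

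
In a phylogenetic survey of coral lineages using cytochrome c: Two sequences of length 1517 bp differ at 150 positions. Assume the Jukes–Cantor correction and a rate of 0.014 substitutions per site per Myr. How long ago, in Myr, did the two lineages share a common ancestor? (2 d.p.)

3.79

p = 150/1517 ≈ 0.098879.
d = −(3/4) ln(1 − 4p/3) = −0.75 ln(1 − 0.131839) = −0.75 ln(0.868161)
  = −0.75 × (-0.141378) = 0.106034 substitutions/site.
Under a molecular clock d = 2μt, so t = d/(2μ) = 0.106034 / (2 × 0.014) = 3.79 Myr.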